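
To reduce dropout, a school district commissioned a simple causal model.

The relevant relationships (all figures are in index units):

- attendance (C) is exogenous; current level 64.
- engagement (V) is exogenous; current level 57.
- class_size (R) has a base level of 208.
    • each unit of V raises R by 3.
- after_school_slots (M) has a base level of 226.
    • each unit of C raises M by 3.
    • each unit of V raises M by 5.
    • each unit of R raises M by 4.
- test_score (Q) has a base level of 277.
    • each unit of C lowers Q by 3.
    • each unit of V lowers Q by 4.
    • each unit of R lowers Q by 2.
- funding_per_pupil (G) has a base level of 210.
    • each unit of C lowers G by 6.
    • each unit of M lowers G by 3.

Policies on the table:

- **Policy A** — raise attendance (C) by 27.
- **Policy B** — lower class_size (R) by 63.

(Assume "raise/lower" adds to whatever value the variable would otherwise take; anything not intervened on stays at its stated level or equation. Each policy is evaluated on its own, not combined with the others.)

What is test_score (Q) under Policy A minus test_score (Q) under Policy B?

Policy A (C + 27):
  C = 64 + 27 = 91
  V = 57
  R = 208 + 3·57 = 379
  Q = 277 − 3·91 − 4·57 − 2·379 = -982
Policy B (R − 63):
  C = 64
  V = 57
  R = 208 + 3·57 (−63 from intervention) = 316
  Q = 277 − 3·64 − 4·57 − 2·316 = -775
Q: -982 − (-775) = -207

-207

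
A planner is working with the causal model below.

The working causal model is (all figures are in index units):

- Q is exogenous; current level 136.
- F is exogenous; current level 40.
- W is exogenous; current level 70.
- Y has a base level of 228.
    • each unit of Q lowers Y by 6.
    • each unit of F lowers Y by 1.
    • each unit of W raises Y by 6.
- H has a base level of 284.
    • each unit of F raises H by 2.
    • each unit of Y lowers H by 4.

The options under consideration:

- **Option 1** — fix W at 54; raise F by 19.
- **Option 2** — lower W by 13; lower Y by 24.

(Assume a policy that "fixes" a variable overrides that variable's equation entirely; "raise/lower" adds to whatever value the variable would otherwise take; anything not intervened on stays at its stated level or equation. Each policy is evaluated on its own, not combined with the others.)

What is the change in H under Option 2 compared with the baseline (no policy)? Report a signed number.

408

Baseline:
  Q = 136
  F = 40
  W = 70
  Y = 228 − 6·136 − 40 + 6·70 = -208
  H = 284 + 2·40 − 4·(-208) = 1196
Option 2 (W − 13, Y − 24):
  Q = 136
  F = 40
  W = 70 − 13 = 57
  Y = 228 − 6·136 − 40 + 6·57 (−24 from intervention) = -310
  H = 284 + 2·40 − 4·(-310) = 1604
Change in H: 1604 − 1196 = 408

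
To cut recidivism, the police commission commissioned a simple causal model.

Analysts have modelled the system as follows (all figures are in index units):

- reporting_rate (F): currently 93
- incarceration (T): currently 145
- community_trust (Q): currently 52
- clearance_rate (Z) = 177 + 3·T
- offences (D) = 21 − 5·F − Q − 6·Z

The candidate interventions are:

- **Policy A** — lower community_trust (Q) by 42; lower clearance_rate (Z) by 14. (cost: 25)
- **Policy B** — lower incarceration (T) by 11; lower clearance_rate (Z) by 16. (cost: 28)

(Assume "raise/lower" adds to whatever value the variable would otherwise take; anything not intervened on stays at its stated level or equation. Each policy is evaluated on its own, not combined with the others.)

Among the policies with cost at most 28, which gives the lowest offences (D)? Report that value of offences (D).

Policy A (Q − 42, Z − 14):
  F = 93
  T = 145
  Q = 52 − 42 = 10
  Z = 177 + 3·145 (−14 from intervention) = 598
  D = 21 − 5·93 − 10 − 6·598 = -4042
Policy B (T − 11, Z − 16):
  F = 93
  T = 145 − 11 = 134
  Q = 52
  Z = 177 + 3·134 (−16 from intervention) = 563
  D = 21 − 5·93 − 52 − 6·563 = -3874
Comparing — Policy A: D=-4042, Policy B: D=-3874. Lowest is -4042 (Policy A).

-4042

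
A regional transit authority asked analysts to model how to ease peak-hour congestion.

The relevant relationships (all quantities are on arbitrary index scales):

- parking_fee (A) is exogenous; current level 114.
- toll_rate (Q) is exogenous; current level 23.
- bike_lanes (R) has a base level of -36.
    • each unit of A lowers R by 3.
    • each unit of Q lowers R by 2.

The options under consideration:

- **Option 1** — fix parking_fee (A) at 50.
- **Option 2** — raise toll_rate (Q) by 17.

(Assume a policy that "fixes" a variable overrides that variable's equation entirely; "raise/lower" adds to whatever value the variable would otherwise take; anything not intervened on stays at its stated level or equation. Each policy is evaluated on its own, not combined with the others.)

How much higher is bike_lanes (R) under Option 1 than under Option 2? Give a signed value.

Option 1 (A := 50):
  A = 50
  Q = 23
  R = -36 − 3·50 − 2·23 = -232
Option 2 (Q + 17):
  A = 114
  Q = 23 + 17 = 40
  R = -36 − 3·114 − 2·40 = -458
R: -232 − (-458) = 226

226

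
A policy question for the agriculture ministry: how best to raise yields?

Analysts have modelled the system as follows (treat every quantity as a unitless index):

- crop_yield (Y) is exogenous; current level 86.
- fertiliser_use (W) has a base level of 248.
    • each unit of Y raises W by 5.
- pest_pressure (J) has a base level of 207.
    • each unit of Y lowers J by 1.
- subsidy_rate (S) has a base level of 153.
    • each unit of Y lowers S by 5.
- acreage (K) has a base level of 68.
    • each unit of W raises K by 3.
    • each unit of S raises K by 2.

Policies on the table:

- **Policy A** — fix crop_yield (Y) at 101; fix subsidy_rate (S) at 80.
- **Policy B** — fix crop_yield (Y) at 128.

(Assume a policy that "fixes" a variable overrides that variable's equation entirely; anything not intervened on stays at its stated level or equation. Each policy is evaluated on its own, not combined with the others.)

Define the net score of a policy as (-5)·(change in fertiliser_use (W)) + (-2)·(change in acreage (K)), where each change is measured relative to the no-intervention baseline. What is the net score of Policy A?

-2253

Baseline:
  Y = 86
  W = 248 + 5·86 = 678
  S = 153 − 5·86 = -277
  K = 68 + 3·678 + 2·(-277) = 1548
Policy A (Y := 101, S := 80):
  Y = 101
  W = 248 + 5·101 = 753
  S = 80
  K = 68 + 3·753 + 2·80 = 2487
ΔW = 753 − 678 = 75; ΔK = 2487 − 1548 = 939
Score = (-5)·75 + (-2)·939 = -2253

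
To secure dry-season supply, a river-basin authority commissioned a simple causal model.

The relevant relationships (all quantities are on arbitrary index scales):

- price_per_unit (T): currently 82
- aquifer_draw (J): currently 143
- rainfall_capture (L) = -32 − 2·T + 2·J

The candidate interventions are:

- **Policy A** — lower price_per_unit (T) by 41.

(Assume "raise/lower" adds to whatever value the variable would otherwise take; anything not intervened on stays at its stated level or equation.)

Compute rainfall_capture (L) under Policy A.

172

Policy A (T − 41):
  T = 82 − 41 = 41
  J = 143
  L = -32 − 2·41 + 2·143 = 172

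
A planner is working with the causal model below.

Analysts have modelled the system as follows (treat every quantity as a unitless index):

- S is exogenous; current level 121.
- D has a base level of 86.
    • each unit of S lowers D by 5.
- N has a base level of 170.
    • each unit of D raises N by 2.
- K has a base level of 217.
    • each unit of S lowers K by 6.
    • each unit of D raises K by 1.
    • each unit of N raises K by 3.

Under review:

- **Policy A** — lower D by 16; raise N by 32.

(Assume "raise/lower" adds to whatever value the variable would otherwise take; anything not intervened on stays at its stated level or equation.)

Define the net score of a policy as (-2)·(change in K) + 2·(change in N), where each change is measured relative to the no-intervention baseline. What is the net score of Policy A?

32

Baseline:
  S = 121
  D = 86 − 5·121 = -519
  N = 170 + 2·(-519) = -868
  K = 217 − 6·121 + (-519) + 3·(-868) = -3632
Policy A (D − 16, N + 32):
  S = 121
  D = 86 − 5·121 (−16 from intervention) = -535
  N = 170 + 2·(-535) (+32 from intervention) = -868
  K = 217 − 6·121 + (-535) + 3·(-868) = -3648
ΔK = -3648 − (-3632) = -16; ΔN = -868 − (-868) = 0
Score = (-2)·(-16) + 2·0 = 32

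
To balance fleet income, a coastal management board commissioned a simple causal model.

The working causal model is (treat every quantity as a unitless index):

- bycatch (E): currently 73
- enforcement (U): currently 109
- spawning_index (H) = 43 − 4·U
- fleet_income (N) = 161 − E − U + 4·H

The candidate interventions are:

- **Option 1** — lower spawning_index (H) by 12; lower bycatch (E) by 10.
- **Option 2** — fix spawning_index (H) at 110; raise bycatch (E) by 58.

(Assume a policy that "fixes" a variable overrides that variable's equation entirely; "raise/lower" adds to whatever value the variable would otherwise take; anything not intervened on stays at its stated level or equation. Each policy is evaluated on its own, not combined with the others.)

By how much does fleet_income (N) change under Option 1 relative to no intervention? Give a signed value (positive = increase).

Baseline:
  E = 73
  U = 109
  H = 43 − 4·109 = -393
  N = 161 − 73 − 109 + 4·(-393) = -1593
Option 1 (H − 12, E − 10):
  E = 73 − 10 = 63
  U = 109
  H = 43 − 4·109 (−12 from intervention) = -405
  N = 161 − 63 − 109 + 4·(-405) = -1631
Change in N: -1631 − (-1593) = -38

-38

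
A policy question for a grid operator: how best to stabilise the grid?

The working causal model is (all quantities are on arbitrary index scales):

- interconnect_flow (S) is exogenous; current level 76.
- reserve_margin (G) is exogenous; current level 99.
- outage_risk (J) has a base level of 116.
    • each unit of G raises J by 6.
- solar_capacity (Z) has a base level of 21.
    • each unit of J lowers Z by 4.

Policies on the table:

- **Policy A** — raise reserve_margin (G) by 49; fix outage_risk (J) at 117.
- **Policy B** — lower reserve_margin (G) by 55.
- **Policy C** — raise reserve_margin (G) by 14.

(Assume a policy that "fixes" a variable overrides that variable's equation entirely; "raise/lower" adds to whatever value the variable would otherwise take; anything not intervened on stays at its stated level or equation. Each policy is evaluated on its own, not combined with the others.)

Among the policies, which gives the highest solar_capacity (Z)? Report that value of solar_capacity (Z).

Policy A (G + 49, J := 117):
  G = 99 + 49 = 148
  J = 117
  Z = 21 − 4·117 = -447
Policy B (G − 55):
  G = 99 − 55 = 44
  J = 116 + 6·44 = 380
  Z = 21 − 4·380 = -1499
Policy C (G + 14):
  G = 99 + 14 = 113
  J = 116 + 6·113 = 794
  Z = 21 − 4·794 = -3155
Comparing — Policy A: Z=-447, Policy B: Z=-1499, Policy C: Z=-3155. Highest is -447 (Policy A).

-447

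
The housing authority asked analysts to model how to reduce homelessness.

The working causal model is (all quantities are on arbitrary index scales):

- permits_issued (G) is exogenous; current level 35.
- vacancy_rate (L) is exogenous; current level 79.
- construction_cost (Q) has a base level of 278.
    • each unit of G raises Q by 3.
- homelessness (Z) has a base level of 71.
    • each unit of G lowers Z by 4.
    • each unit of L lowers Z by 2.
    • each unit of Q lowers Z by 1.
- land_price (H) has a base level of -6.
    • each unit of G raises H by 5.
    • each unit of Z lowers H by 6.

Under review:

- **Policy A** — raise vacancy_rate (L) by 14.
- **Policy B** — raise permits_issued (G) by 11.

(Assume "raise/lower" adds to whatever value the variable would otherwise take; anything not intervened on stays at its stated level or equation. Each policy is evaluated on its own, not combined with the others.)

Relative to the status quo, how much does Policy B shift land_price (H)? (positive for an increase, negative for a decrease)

Baseline:
  G = 35
  L = 79
  Q = 278 + 3·35 = 383
  Z = 71 − 4·35 − 2·79 − 383 = -610
  H = -6 + 5·35 − 6·(-610) = 3829
Policy B (G + 11):
  G = 35 + 11 = 46
  L = 79
  Q = 278 + 3·46 = 416
  Z = 71 − 4·46 − 2·79 − 416 = -687
  H = -6 + 5·46 − 6·(-687) = 4346
Change in H: 4346 − 3829 = 517

517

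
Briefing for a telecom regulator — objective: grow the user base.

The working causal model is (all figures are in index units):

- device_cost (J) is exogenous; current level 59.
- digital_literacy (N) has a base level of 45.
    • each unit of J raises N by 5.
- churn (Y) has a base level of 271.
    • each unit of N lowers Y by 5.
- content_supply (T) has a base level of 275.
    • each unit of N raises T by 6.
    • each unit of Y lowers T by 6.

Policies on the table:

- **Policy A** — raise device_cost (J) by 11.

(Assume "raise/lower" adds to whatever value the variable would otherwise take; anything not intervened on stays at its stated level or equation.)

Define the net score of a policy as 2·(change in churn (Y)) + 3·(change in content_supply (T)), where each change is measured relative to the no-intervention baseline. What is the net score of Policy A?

Baseline:
  J = 59
  N = 45 + 5·59 = 340
  Y = 271 − 5·340 = -1429
  T = 275 + 6·340 − 6·(-1429) = 10889
Policy A (J + 11):
  J = 59 + 11 = 70
  N = 45 + 5·70 = 395
  Y = 271 − 5·395 = -1704
  T = 275 + 6·395 − 6·(-1704) = 12869
ΔY = -1704 − (-1429) = -275; ΔT = 12869 − 10889 = 1980
Score = 2·(-275) + 3·1980 = 5390

5390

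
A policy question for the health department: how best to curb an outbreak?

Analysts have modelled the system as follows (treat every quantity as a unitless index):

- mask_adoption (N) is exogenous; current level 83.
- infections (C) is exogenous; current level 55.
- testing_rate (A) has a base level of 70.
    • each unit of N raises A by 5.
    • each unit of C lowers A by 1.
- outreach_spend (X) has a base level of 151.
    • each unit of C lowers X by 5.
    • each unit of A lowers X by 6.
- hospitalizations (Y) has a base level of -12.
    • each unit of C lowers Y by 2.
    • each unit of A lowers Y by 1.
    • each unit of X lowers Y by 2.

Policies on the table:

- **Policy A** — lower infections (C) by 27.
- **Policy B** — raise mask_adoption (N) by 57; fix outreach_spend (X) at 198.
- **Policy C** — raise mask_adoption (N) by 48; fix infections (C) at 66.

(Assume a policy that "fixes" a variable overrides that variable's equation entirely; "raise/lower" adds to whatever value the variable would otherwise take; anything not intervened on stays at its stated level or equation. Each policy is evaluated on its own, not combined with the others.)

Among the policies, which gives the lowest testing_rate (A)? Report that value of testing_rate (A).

Policy A (C − 27):
  N = 83
  C = 55 − 27 = 28
  A = 70 + 5·83 − 28 = 457
Policy B (N + 57, X := 198):
  N = 83 + 57 = 140
  C = 55
  A = 70 + 5·140 − 55 = 715
Policy C (N + 48, C := 66):
  N = 83 + 48 = 131
  C = 66
  A = 70 + 5·131 − 66 = 659
Comparing — Policy A: A=457, Policy B: A=715, Policy C: A=659. Lowest is 457 (Policy A).

457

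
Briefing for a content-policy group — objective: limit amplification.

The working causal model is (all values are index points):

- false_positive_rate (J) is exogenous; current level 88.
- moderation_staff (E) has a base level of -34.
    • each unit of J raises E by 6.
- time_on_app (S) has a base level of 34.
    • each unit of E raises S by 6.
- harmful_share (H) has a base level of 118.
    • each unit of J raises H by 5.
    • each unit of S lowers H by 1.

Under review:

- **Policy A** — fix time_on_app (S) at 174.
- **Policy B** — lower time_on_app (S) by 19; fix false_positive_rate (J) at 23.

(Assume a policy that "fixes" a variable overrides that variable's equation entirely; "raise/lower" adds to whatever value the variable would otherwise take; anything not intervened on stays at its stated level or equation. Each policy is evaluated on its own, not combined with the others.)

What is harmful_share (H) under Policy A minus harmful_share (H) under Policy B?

Policy A (S := 174):
  J = 88
  E = -34 + 6·88 = 494
  S = 174
  H = 118 + 5·88 − 174 = 384
Policy B (S − 19, J := 23):
  J = 23
  E = -34 + 6·23 = 104
  S = 34 + 6·104 (−19 from intervention) = 639
  H = 118 + 5·23 − 639 = -406
H: 384 − (-406) = 790

790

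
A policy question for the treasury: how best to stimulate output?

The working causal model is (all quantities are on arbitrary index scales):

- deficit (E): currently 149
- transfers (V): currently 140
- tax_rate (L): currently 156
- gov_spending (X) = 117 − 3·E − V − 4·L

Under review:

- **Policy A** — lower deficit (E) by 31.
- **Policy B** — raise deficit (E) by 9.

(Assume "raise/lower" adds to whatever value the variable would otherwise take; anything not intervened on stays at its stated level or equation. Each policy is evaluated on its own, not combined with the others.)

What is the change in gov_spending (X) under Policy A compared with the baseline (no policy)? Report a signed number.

93

Baseline:
  E = 149
  V = 140
  L = 156
  X = 117 − 3·149 − 140 − 4·156 = -1094
Policy A (E − 31):
  E = 149 − 31 = 118
  V = 140
  L = 156
  X = 117 − 3·118 − 140 − 4·156 = -1001
Change in X: -1001 − (-1094) = 93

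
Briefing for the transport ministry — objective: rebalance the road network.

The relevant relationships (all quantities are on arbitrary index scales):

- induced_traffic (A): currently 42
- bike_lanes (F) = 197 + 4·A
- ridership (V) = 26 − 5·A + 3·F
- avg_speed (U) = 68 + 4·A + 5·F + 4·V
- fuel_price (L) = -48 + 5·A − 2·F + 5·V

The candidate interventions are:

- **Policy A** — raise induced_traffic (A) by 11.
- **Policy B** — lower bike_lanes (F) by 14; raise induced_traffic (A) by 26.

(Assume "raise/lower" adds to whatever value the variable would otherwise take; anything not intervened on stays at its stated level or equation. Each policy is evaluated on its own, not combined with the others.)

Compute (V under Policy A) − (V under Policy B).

Policy A (A + 11):
  A = 42 + 11 = 53
  F = 197 + 4·53 = 409
  V = 26 − 5·53 + 3·409 = 988
Policy B (F − 14, A + 26):
  A = 42 + 26 = 68
  F = 197 + 4·68 (−14 from intervention) = 455
  V = 26 − 5·68 + 3·455 = 1051
V: 988 − 1051 = -63

-63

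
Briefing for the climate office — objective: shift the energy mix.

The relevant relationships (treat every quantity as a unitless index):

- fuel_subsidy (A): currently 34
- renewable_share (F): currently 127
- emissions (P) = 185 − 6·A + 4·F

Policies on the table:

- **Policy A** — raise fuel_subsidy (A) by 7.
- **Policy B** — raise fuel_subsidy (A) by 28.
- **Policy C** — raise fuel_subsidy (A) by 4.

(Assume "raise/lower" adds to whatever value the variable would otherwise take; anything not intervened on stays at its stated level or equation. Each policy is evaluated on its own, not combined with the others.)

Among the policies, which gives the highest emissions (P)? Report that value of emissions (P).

465

Policy A (A + 7):
  A = 34 + 7 = 41
  F = 127
  P = 185 − 6·41 + 4·127 = 447
Policy B (A + 28):
  A = 34 + 28 = 62
  F = 127
  P = 185 − 6·62 + 4·127 = 321
Policy C (A + 4):
  A = 34 + 4 = 38
  F = 127
  P = 185 − 6·38 + 4·127 = 465
Comparing — Policy A: P=447, Policy B: P=321, Policy C: P=465. Highest is 465 (Policy C).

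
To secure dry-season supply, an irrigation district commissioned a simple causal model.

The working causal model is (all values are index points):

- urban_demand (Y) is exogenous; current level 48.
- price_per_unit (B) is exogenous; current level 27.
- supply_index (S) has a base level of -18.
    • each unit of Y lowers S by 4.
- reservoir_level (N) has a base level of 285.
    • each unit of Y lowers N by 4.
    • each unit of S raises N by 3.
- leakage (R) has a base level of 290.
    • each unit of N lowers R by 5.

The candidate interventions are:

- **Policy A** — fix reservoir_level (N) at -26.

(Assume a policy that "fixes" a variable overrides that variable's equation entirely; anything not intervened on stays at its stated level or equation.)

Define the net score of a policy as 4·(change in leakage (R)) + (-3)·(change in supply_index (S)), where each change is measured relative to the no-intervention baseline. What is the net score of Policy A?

-10220

Baseline:
  Y = 48
  S = -18 − 4·48 = -210
  N = 285 − 4·48 + 3·(-210) = -537
  R = 290 − 5·(-537) = 2975
Policy A (N := -26):
  Y = 48
  S = -18 − 4·48 = -210
  N = -26
  R = 290 − 5·(-26) = 420
ΔR = 420 − 2975 = -2555; ΔS = -210 − (-210) = 0
Score = 4·(-2555) + (-3)·0 = -10220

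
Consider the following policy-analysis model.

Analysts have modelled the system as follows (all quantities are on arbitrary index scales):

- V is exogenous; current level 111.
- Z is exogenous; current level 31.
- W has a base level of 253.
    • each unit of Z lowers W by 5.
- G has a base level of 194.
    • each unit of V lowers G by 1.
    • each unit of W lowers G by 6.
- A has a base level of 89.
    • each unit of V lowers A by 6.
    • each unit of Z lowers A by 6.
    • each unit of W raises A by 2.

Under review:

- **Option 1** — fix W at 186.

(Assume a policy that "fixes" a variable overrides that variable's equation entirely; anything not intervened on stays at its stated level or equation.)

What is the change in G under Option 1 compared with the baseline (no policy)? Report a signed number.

-528

Baseline:
  V = 111
  Z = 31
  W = 253 − 5·31 = 98
  G = 194 − 111 − 6·98 = -505
Option 1 (W := 186):
  V = 111
  Z = 31
  W = 186
  G = 194 − 111 − 6·186 = -1033
Change in G: -1033 − (-505) = -528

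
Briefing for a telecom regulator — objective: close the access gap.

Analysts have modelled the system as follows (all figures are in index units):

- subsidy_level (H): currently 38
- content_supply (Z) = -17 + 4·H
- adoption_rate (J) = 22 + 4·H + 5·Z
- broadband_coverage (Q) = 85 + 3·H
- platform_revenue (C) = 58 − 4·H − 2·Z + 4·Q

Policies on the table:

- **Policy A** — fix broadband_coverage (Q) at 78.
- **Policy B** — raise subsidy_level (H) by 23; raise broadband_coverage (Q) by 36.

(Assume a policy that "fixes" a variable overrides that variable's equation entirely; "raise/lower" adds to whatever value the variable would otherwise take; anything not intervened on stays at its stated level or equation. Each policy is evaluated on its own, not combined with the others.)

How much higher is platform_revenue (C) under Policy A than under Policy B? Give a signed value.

Policy A (Q := 78):
  H = 38
  Z = -17 + 4·38 = 135
  Q = 78
  C = 58 − 4·38 − 2·135 + 4·78 = -52
Policy B (H + 23, Q + 36):
  H = 38 + 23 = 61
  Z = -17 + 4·61 = 227
  Q = 85 + 3·61 (+36 from intervention) = 304
  C = 58 − 4·61 − 2·227 + 4·304 = 576
C: -52 − 576 = -628

-628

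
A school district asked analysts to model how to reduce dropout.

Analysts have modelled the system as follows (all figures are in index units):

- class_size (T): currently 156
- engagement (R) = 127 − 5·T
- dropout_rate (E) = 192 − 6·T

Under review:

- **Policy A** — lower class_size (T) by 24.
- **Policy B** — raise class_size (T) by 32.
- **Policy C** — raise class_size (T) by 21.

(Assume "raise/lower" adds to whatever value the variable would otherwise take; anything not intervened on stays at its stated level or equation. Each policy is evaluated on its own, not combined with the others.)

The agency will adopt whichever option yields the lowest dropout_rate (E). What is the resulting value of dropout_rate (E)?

Policy A (T − 24):
  T = 156 − 24 = 132
  E = 192 − 6·132 = -600
Policy B (T + 32):
  T = 156 + 32 = 188
  E = 192 − 6·188 = -936
Policy C (T + 21):
  T = 156 + 21 = 177
  E = 192 − 6·177 = -870
Comparing — Policy A: E=-600, Policy B: E=-936, Policy C: E=-870. Lowest is -936 (Policy B).

-936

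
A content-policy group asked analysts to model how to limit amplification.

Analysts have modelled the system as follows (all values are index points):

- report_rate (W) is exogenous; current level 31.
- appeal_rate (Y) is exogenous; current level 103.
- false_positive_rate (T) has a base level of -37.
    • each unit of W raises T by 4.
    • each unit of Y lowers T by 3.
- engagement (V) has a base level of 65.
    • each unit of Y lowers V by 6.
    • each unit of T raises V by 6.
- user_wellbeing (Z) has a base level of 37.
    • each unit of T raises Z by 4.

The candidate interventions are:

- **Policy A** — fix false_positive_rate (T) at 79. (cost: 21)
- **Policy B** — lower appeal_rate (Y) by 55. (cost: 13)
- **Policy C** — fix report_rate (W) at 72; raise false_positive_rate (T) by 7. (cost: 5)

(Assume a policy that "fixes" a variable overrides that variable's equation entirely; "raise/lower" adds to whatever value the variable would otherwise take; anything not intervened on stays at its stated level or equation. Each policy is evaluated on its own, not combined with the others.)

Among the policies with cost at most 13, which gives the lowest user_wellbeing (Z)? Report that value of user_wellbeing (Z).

Policy B (Y − 55):
  W = 31
  Y = 103 − 55 = 48
  T = -37 + 4·31 − 3·48 = -57
  Z = 37 + 4·(-57) = -191
Policy C (W := 72, T + 7):
  W = 72
  Y = 103
  T = -37 + 4·72 − 3·103 (+7 from intervention) = -51
  Z = 37 + 4·(-51) = -167
Comparing — Policy B: Z=-191, Policy C: Z=-167. Lowest is -191 (Policy B).

-191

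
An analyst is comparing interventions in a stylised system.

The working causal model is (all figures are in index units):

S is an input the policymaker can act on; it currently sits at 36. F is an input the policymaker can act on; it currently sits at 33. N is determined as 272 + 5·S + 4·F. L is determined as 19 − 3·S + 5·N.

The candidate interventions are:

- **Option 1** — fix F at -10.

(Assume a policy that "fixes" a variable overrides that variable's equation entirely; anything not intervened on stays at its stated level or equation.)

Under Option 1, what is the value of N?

412

Option 1 (F := -10):
  S = 36
  F = -10
  N = 272 + 5·36 + 4·(-10) = 412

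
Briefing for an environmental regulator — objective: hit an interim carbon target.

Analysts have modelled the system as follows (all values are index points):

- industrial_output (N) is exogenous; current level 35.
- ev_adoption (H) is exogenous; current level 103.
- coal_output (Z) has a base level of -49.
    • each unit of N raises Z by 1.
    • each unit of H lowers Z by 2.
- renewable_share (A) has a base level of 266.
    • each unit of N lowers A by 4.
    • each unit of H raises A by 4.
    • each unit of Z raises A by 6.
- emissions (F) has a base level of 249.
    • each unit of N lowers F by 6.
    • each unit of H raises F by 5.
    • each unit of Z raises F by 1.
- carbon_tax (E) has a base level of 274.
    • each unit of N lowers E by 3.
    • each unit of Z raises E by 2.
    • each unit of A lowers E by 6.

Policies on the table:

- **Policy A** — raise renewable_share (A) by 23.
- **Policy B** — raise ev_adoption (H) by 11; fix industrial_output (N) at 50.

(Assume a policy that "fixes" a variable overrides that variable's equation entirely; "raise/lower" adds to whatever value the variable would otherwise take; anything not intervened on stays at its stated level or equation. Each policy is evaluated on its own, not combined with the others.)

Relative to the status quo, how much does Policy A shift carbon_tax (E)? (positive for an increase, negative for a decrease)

-138

Baseline:
  N = 35
  H = 103
  Z = -49 + 35 − 2·103 = -220
  A = 266 − 4·35 + 4·103 + 6·(-220) = -782
  E = 274 − 3·35 + 2·(-220) − 6·(-782) = 4421
Policy A (A + 23):
  N = 35
  H = 103
  Z = -49 + 35 − 2·103 = -220
  A = 266 − 4·35 + 4·103 + 6·(-220) (+23 from intervention) = -759
  E = 274 − 3·35 + 2·(-220) − 6·(-759) = 4283
Change in E: 4283 − 4421 = -138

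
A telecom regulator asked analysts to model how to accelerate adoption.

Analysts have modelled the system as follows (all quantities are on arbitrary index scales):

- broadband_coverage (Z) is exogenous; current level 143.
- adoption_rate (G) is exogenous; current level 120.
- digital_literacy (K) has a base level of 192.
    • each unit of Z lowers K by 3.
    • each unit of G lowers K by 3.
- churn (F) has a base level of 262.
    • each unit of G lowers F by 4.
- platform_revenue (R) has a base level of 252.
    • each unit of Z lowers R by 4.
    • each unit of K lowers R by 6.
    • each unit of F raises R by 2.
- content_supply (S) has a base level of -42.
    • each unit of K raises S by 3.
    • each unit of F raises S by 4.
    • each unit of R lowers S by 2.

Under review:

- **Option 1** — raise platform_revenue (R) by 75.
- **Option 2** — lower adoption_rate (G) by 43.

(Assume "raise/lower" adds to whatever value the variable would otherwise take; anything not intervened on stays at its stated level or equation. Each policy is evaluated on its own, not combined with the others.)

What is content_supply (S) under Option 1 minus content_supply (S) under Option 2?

-2085

Option 1 (R + 75):
  Z = 143
  G = 120
  K = 192 − 3·143 − 3·120 = -597
  F = 262 − 4·120 = -218
  R = 252 − 4·143 − 6·(-597) + 2·(-218) (+75 from intervention) = 2901
  S = -42 + 3·(-597) + 4·(-218) − 2·2901 = -8507
Option 2 (G − 43):
  Z = 143
  G = 120 − 43 = 77
  K = 192 − 3·143 − 3·77 = -468
  F = 262 − 4·77 = -46
  R = 252 − 4·143 − 6·(-468) + 2·(-46) = 2396
  S = -42 + 3·(-468) + 4·(-46) − 2·2396 = -6422
S: -8507 − (-6422) = -2085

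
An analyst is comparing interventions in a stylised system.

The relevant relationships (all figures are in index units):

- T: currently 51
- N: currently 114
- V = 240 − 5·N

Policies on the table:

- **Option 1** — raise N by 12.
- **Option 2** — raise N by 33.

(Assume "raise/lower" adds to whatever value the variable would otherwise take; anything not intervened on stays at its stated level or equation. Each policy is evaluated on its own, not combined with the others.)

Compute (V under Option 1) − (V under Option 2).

105

Option 1 (N + 12):
  N = 114 + 12 = 126
  V = 240 − 5·126 = -390
Option 2 (N + 33):
  N = 114 + 33 = 147
  V = 240 − 5·147 = -495
V: -390 − (-495) = 105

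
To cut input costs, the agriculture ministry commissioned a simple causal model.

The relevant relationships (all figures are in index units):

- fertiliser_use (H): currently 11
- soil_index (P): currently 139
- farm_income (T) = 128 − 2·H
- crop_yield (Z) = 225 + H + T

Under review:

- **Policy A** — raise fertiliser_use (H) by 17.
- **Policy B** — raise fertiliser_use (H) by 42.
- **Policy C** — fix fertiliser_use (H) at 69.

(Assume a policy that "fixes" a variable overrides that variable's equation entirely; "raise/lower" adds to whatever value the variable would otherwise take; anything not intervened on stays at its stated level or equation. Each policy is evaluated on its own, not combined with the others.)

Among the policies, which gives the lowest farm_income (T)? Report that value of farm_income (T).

Policy A (H + 17):
  H = 11 + 17 = 28
  T = 128 − 2·28 = 72
Policy B (H + 42):
  H = 11 + 42 = 53
  T = 128 − 2·53 = 22
Policy C (H := 69):
  H = 69
  T = 128 − 2·69 = -10
Comparing — Policy A: T=72, Policy B: T=22, Policy C: T=-10. Lowest is -10 (Policy C).

-10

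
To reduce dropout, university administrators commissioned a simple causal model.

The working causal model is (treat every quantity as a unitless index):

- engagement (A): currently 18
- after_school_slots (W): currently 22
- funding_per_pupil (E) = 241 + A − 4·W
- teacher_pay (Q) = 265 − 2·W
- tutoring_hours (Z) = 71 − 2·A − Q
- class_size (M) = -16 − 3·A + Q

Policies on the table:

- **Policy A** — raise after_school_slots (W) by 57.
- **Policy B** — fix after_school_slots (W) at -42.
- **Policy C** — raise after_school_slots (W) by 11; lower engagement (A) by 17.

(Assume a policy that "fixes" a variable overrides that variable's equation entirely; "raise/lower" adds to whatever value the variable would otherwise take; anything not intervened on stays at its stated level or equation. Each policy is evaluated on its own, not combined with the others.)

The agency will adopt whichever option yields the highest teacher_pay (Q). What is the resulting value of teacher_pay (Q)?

349

Policy A (W + 57):
  W = 22 + 57 = 79
  Q = 265 − 2·79 = 107
Policy B (W := -42):
  W = -42
  Q = 265 − 2·(-42) = 349
Policy C (W + 11, A − 17):
  W = 22 + 11 = 33
  Q = 265 − 2·33 = 199
Comparing — Policy A: Q=107, Policy B: Q=349, Policy C: Q=199. Highest is 349 (Policy B).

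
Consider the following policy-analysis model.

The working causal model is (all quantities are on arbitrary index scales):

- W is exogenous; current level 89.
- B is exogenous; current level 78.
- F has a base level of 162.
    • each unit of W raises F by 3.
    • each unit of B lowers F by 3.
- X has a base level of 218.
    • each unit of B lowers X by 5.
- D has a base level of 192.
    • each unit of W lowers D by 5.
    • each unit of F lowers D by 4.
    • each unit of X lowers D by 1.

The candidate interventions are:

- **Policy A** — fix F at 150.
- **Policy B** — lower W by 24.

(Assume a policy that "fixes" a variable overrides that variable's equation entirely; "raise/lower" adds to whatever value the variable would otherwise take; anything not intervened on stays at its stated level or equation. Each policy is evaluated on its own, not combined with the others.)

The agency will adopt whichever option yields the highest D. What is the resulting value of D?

-453

Policy A (F := 150):
  W = 89
  B = 78
  F = 150
  X = 218 − 5·78 = -172
  D = 192 − 5·89 − 4·150 − (-172) = -681
Policy B (W − 24):
  W = 89 − 24 = 65
  B = 78
  F = 162 + 3·65 − 3·78 = 123
  X = 218 − 5·78 = -172
  D = 192 − 5·65 − 4·123 − (-172) = -453
Comparing — Policy A: D=-681, Policy B: D=-453. Highest is -453 (Policy B).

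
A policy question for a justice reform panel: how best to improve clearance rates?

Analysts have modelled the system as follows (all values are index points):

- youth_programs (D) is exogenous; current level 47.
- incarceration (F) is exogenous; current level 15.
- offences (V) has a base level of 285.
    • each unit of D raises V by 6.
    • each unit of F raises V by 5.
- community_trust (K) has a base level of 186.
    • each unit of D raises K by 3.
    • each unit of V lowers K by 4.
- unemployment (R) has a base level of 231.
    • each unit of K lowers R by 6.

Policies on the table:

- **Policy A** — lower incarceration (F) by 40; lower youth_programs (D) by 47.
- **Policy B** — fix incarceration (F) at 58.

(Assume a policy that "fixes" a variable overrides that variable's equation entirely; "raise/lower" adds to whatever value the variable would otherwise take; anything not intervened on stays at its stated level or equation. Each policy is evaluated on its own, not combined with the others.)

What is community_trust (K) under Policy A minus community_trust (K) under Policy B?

2647

Policy A (F − 40, D − 47):
  D = 47 − 47 = 0
  F = 15 − 40 = -25
  V = 285 + 6·0 + 5·(-25) = 160
  K = 186 + 3·0 − 4·160 = -454
Policy B (F := 58):
  D = 47
  F = 58
  V = 285 + 6·47 + 5·58 = 857
  K = 186 + 3·47 − 4·857 = -3101
K: -454 − (-3101) = 2647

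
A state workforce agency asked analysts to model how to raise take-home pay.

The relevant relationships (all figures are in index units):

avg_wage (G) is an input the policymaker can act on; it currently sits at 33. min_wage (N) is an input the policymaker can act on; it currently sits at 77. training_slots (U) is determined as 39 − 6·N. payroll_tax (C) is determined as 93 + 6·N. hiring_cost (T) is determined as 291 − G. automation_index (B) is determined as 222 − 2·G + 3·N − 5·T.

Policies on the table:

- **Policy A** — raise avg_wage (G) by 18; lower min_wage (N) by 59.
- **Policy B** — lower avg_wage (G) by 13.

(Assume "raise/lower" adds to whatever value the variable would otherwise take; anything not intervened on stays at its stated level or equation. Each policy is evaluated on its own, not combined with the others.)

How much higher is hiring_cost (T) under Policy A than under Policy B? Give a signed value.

-31

Policy A (G + 18, N − 59):
  G = 33 + 18 = 51
  T = 291 − 51 = 240
Policy B (G − 13):
  G = 33 − 13 = 20
  T = 291 − 20 = 271
T: 240 − 271 = -31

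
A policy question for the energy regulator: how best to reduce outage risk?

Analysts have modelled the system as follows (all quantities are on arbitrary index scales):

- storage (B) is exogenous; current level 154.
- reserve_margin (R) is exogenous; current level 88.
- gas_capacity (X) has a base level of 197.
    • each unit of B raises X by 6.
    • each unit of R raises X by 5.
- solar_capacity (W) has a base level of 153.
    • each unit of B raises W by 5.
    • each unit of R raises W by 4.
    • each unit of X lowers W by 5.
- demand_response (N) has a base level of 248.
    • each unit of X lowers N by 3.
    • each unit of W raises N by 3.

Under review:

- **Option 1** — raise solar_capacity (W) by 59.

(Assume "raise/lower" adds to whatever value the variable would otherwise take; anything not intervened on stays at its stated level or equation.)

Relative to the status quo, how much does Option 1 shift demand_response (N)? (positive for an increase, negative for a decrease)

177

Baseline:
  B = 154
  R = 88
  X = 197 + 6·154 + 5·88 = 1561
  W = 153 + 5·154 + 4·88 − 5·1561 = -6530
  N = 248 − 3·1561 + 3·(-6530) = -24025
Option 1 (W + 59):
  B = 154
  R = 88
  X = 197 + 6·154 + 5·88 = 1561
  W = 153 + 5·154 + 4·88 − 5·1561 (+59 from intervention) = -6471
  N = 248 − 3·1561 + 3·(-6471) = -23848
Change in N: -23848 − (-24025) = 177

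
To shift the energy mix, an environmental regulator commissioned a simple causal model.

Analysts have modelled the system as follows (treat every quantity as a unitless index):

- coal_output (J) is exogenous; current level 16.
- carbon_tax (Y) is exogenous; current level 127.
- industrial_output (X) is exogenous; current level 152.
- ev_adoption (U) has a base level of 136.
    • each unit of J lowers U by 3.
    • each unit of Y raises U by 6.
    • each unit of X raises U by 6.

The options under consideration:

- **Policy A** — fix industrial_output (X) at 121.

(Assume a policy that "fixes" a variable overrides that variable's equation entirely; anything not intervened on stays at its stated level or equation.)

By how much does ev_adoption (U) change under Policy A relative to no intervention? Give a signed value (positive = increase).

-186

Baseline:
  J = 16
  Y = 127
  X = 152
  U = 136 − 3·16 + 6·127 + 6·152 = 1762
Policy A (X := 121):
  J = 16
  Y = 127
  X = 121
  U = 136 − 3·16 + 6·127 + 6·121 = 1576
Change in U: 1576 − 1762 = -186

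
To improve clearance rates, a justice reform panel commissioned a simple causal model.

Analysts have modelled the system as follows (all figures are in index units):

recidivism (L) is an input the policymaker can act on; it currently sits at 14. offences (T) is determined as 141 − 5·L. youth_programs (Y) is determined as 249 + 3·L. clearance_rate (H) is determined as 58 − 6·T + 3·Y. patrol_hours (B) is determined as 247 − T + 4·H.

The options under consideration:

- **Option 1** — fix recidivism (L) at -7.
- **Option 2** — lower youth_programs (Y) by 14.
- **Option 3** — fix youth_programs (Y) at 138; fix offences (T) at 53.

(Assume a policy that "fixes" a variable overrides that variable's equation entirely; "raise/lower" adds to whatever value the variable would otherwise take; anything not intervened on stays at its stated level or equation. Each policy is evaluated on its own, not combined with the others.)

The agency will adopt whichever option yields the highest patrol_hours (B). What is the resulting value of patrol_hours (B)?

Option 1 (L := -7):
  L = -7
  T = 141 − 5·(-7) = 176
  Y = 249 + 3·(-7) = 228
  H = 58 − 6·176 + 3·228 = -314
  B = 247 − 176 + 4·(-314) = -1185
Option 2 (Y − 14):
  L = 14
  T = 141 − 5·14 = 71
  Y = 249 + 3·14 (−14 from intervention) = 277
  H = 58 − 6·71 + 3·277 = 463
  B = 247 − 71 + 4·463 = 2028
Option 3 (Y := 138, T := 53):
  L = 14
  T = 53
  Y = 138
  H = 58 − 6·53 + 3·138 = 154
  B = 247 − 53 + 4·154 = 810
Comparing — Option 1: B=-1185, Option 2: B=2028, Option 3: B=810. Highest is 2028 (Option 2).

2028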